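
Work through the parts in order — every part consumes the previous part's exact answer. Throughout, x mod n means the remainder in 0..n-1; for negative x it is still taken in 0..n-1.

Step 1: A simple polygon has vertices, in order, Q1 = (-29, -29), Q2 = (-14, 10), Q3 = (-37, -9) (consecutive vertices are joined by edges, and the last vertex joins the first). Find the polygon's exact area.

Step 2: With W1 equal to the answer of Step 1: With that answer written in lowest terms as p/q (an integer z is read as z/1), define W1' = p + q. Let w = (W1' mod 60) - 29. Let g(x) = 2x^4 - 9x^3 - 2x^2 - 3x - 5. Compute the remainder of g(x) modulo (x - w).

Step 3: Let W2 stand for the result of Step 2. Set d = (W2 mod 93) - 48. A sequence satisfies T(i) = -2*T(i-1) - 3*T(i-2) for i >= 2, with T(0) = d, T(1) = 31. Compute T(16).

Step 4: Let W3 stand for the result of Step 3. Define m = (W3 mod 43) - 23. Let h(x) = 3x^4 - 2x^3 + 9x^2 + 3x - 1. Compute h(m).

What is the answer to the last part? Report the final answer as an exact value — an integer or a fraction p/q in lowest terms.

Step 1: cross terms: (-29*10 - -14*-29)=-696, (-14*-9 - -37*10)=496, (-37*-29 - -29*-9)=812; twice the area = |612| = 612; area = 306; answer 306
Step 2: W1 = 306; threaded value p + q = 307; w = -22; remainder = value at the root: 2*(-22)^4 - 9*(-22)^3 - 2*(-22)^2 - 3*(-22)^1 - 5 = (468512) + (95832) + (-968) + (66) + (-5) = 563437; answer 563437
Step 3: W2 = 563437; d = -5; T(2) = -2*(31) - 3*(-5) = -47; iterating: T(2)=-47, T(3)=1, T(4)=139, T(5)=-281, T(6)=145, T(7)=553, T(8)=-1541, T(9)=1423, T(10)=1777, T(11)=-7823, T(12)=10315, T(13)=2839, T(14)=-36623, T(15)=64729, T(16)=-19589; answer -19589
Step 4: W3 = -19589; m = -4; 3*(-4)^4 - 2*(-4)^3 + 9*(-4)^2 + 3*(-4)^1 - 1 = (768) + (128) + (144) + (-12) + (-1) = 1027; answer 1027

1027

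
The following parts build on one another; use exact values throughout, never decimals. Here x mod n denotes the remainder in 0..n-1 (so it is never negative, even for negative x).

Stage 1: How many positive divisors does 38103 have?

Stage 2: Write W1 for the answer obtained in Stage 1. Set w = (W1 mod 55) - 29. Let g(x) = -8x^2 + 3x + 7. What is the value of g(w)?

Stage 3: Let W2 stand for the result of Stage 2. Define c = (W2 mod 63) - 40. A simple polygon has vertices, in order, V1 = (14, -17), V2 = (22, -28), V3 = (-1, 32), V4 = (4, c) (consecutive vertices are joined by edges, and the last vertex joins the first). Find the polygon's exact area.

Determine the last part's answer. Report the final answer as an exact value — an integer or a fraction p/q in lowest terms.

957/2

Stage 1: 38103 = 3 * 13 * 977; number of divisors = (1+1) * (1+1) * (1+1) = 8; answer 8
Stage 2: W1 = 8; w = -21; -8*(-21)^2 + 3*(-21)^1 + 7 = (-3528) + (-63) + (7) = -3584; answer -3584
Stage 3: W2 = -3584; c = -33; cross terms: (14*-28 - 22*-17)=-18, (22*32 - -1*-28)=676, (-1*-33 - 4*32)=-95, (4*-17 - 14*-33)=394; twice the area = |957| = 957; area = 957/2; answer 957/2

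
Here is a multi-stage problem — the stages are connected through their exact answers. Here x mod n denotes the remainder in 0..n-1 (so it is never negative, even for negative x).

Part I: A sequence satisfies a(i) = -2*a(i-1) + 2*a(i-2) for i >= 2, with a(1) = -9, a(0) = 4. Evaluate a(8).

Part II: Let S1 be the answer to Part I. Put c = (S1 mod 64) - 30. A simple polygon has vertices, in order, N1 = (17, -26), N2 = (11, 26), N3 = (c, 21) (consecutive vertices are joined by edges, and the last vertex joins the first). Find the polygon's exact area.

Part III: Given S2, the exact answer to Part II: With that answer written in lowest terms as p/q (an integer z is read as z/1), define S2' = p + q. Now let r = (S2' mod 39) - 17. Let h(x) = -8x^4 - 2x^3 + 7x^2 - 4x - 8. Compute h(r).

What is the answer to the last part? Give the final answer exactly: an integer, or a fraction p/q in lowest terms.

Part I: a(2) = -2*(-9) + 2*(4) = 26; iterating: a(2)=26, a(3)=-70, a(4)=192, a(5)=-524, a(6)=1432, a(7)=-3912, a(8)=10688; answer 10688
Part II: S1 = 10688; c = -30; cross terms: (17*26 - 11*-26)=728, (11*21 - -30*26)=1011, (-30*-26 - 17*21)=423; twice the area = |2162| = 2162; area = 1081; answer 1081
Part III: S2 = 1081; threaded value p + q = 1082; r = 12; -8*(12)^4 - 2*(12)^3 + 7*(12)^2 - 4*(12)^1 - 8 = (-165888) + (-3456) + (1008) + (-48) + (-8) = -168392; answer -168392

-168392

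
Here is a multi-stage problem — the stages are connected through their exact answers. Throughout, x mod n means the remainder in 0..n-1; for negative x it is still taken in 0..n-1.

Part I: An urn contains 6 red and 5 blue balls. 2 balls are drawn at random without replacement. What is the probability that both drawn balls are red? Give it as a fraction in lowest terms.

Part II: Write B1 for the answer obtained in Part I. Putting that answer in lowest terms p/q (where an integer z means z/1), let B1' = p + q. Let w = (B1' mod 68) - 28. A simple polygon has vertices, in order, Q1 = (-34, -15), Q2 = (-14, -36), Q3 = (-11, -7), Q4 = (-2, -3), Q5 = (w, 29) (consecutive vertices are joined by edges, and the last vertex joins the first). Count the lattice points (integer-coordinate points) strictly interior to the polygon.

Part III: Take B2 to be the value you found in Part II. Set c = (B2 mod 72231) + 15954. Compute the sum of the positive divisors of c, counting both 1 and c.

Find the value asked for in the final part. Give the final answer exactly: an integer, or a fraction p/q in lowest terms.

Part I: total draws C(11,2) = 55; favorable C(6,2) = 15; P = 3/11; answer 3/11
Part II: B1 = 3/11; threaded value p + q = 14; w = -14; cross terms: (-34*-36 - -14*-15)=1014, (-14*-7 - -11*-36)=-298, (-11*-3 - -2*-7)=19, (-2*29 - -14*-3)=-100, (-14*-15 - -34*29)=1196; twice the area = |1831| = 1831; area = 1831/2; boundary points = 1 + 1 + 1 + 4 + 4 = 11; strictly interior points = area - boundary/2 + 1 = 911; answer 911
Part III: B2 = 911; c = 16865; 16865 = 5 * 3373; sigma = (1 + 5) * (1 + 3373) = 6 * 3374 = 20244; answer 20244

20244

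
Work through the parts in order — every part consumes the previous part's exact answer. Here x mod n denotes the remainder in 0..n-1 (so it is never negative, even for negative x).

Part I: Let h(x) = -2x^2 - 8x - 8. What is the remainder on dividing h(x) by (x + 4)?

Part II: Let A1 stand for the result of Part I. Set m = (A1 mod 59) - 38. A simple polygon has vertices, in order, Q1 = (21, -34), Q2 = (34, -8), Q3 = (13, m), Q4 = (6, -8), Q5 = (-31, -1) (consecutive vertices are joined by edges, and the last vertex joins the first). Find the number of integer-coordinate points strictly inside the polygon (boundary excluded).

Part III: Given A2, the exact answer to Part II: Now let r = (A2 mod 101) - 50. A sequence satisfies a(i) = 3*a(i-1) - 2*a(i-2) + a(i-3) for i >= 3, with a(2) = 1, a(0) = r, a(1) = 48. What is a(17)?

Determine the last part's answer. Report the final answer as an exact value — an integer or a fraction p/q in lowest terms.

-11436587

Part I: remainder = value at the root: -2*(-4)^2 - 8*(-4)^1 - 8 = (-32) + (32) + (-8) = -8; answer -8
Part II: A1 = -8; m = 13; cross terms: (21*-8 - 34*-34)=988, (34*13 - 13*-8)=546, (13*-8 - 6*13)=-182, (6*-1 - -31*-8)=-254, (-31*-34 - 21*-1)=1075; twice the area = |2173| = 2173; area = 2173/2; boundary points = 13 + 21 + 7 + 1 + 1 = 43; strictly interior points = area - boundary/2 + 1 = 1066; answer 1066
Part III: A2 = 1066; r = 6; a(3) = 3*(1) - 2*(48) + 1*(6) = -87; iterating: a(3)=-87, a(4)=-215, a(5)=-470, a(6)=-1067, a(7)=-2476, a(8)=-5764, a(9)=-13407, a(10)=-31169, a(11)=-72457, a(12)=-168440, a(13)=-391575, a(14)=-910302, a(15)=-2116196, a(16)=-4919559, a(17)=-11436587; answer -11436587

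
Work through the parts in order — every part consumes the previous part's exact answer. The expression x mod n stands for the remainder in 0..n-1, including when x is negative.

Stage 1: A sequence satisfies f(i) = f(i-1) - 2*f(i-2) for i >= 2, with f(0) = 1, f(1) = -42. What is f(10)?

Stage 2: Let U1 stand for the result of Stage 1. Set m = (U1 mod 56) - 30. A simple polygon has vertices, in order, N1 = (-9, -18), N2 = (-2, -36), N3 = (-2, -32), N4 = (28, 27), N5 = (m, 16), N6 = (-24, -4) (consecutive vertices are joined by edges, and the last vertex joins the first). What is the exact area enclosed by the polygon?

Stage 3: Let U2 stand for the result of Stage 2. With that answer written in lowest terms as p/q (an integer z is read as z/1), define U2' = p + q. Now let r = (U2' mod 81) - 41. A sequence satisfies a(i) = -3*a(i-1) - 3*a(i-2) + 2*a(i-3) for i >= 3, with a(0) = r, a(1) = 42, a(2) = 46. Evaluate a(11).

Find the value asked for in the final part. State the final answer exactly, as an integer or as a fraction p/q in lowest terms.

76058

Stage 1: f(2) = 1*(-42) - 2*(1) = -44; iterating: f(2)=-44, f(3)=40, f(4)=128, f(5)=48, f(6)=-208, f(7)=-304, f(8)=112, f(9)=720, f(10)=496; answer 496
Stage 2: U1 = 496; m = 18; cross terms: (-9*-36 - -2*-18)=288, (-2*-32 - -2*-36)=-8, (-2*27 - 28*-32)=842, (28*16 - 18*27)=-38, (18*-4 - -24*16)=312, (-24*-18 - -9*-4)=396; twice the area = |1792| = 1792; area = 896; answer 896
Stage 3: U2 = 896; threaded value p + q = 897; r = -35; a(3) = -3*(46) - 3*(42) + 2*(-35) = -334; iterating: a(3)=-334, a(4)=948, a(5)=-1750, a(6)=1738, a(7)=1932, a(8)=-14510, a(9)=41210, a(10)=-76236, a(11)=76058; answer 76058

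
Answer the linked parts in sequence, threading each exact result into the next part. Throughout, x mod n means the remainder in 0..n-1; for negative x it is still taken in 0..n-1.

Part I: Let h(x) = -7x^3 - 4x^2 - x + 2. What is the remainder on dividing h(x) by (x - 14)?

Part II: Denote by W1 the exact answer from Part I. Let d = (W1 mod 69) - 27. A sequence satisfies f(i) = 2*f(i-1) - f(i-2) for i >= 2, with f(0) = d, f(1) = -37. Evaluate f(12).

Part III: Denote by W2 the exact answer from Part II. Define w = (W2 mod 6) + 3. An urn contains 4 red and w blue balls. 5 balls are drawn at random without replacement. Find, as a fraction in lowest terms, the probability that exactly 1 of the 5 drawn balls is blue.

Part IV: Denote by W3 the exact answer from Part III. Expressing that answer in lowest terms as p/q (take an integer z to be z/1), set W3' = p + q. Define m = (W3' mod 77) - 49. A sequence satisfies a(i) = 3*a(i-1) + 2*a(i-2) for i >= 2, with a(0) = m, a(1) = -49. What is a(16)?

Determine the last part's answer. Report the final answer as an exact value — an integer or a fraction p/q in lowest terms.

Part I: remainder = value at the root: -7*(14)^3 - 4*(14)^2 - 1*(14)^1 + 2 = (-19208) + (-784) + (-14) + (2) = -20004; answer -20004
Part II: W1 = -20004; d = -21; f(2) = 2*(-37) - 1*(-21) = -53; iterating: f(2)=-53, f(3)=-69, f(4)=-85, f(5)=-101, f(6)=-117, f(7)=-133, f(8)=-149, f(9)=-165, f(10)=-181, f(11)=-197, f(12)=-213; answer -213
Part III: W2 = -213; w = 6; total draws C(10,5) = 252; favorable C(6,1)*C(4,4) = 6; P = 1/42; answer 1/42
Part IV: W3 = 1/42; threaded value p + q = 43; m = -6; a(2) = 3*(-49) + 2*(-6) = -159; iterating: a(2)=-159, a(3)=-575, a(4)=-2043, a(5)=-7279, a(6)=-25923, a(7)=-92327, a(8)=-328827, a(9)=-1171135, a(10)=-4171059, a(11)=-14855447, a(12)=-52908459, a(13)=-188436271, a(14)=-671125731, a(15)=-2390249735, a(16)=-8513000667; answer -8513000667

-8513000667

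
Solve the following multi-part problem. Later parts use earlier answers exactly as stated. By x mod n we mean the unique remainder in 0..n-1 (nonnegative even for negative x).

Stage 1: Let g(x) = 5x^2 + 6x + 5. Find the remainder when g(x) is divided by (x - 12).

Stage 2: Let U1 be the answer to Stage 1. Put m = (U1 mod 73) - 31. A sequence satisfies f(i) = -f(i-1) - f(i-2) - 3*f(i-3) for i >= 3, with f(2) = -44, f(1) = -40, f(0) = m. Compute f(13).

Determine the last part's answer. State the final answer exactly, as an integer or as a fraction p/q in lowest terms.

-1072

Stage 1: remainder = value at the root: 5*(12)^2 + 6*(12)^1 + 5 = (720) + (72) + (5) = 797; answer 797
Stage 2: U1 = 797; m = 36; f(3) = -1*(-44) - 1*(-40) - 3*(36) = -24; iterating: f(3)=-24, f(4)=188, f(5)=-32, f(6)=-84, f(7)=-448, f(8)=628, f(9)=72, f(10)=644, f(11)=-2600, f(12)=1740, f(13)=-1072; answer -1072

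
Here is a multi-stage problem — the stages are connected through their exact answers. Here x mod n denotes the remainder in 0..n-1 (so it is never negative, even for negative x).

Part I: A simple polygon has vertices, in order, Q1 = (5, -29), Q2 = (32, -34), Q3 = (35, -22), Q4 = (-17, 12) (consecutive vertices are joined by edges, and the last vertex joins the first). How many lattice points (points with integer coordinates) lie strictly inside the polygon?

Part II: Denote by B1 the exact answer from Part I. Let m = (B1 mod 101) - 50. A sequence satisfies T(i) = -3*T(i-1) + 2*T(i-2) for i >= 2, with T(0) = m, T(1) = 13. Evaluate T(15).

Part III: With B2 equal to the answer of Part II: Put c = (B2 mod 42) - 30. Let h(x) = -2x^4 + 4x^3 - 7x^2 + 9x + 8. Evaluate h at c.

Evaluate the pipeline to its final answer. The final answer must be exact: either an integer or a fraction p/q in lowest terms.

Part I: cross terms: (5*-34 - 32*-29)=758, (32*-22 - 35*-34)=486, (35*12 - -17*-22)=46, (-17*-29 - 5*12)=433; twice the area = |1723| = 1723; area = 1723/2; boundary points = 1 + 3 + 2 + 1 = 7; strictly interior points = area - boundary/2 + 1 = 859; answer 859
Part II: B1 = 859; m = 1; T(2) = -3*(13) + 2*(1) = -37; iterating: T(2)=-37, T(3)=137, T(4)=-485, T(5)=1729, T(6)=-6157, T(7)=21929, T(8)=-78101, T(9)=278161, T(10)=-990685, T(11)=3528377, T(12)=-12566501, T(13)=44756257, T(14)=-159401773, T(15)=567717833; answer 567717833
Part III: B2 = 567717833; c = -19; -2*(-19)^4 + 4*(-19)^3 - 7*(-19)^2 + 9*(-19)^1 + 8 = (-260642) + (-27436) + (-2527) + (-171) + (8) = -290768; answer -290768

-290768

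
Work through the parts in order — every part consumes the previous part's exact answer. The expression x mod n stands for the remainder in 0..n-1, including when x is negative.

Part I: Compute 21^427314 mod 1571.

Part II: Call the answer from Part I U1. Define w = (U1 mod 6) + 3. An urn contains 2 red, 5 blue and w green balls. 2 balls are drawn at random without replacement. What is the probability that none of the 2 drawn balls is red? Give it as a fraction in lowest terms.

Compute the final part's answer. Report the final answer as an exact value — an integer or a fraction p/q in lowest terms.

Part I: squarings mod 1571: 21^1=21, 21^2=441, 21^4=1248, 21^8=643, 21^16=276, 21^32=768, 21^64=699, 21^128=20, 21^256=400, 21^512=1329, 21^1024=437, 21^2048=878, 21^4096=1094, 21^8192=1305, 21^16384=61, 21^32768=579, 21^65536=618, 21^131072=171, 21^262144=963; 21^427314 = 21^2 * 21^16 * 21^32 * 21^256 * 21^1024 * 21^32768 * 21^131072 * 21^262144 = 1110 (mod 1571); answer 1110
Part II: U1 = 1110; w = 3; total draws C(10,2) = 45; favorable C(8,2) = 28; P = 28/45; answer 28/45

28/45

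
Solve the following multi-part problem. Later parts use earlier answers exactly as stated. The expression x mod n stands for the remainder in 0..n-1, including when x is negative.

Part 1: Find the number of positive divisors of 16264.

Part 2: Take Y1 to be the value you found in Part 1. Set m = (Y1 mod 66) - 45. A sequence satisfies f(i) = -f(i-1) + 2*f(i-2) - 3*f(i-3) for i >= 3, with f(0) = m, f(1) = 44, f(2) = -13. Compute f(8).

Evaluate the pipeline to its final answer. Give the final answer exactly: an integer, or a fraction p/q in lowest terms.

-10894

Part 1: 16264 = 2^3 * 19 * 107; number of divisors = (3+1) * (1+1) * (1+1) = 16; answer 16
Part 2: Y1 = 16; m = -29; f(3) = -1*(-13) + 2*(44) - 3*(-29) = 188; iterating: f(3)=188, f(4)=-346, f(5)=761, f(6)=-2017, f(7)=4577, f(8)=-10894; answer -10894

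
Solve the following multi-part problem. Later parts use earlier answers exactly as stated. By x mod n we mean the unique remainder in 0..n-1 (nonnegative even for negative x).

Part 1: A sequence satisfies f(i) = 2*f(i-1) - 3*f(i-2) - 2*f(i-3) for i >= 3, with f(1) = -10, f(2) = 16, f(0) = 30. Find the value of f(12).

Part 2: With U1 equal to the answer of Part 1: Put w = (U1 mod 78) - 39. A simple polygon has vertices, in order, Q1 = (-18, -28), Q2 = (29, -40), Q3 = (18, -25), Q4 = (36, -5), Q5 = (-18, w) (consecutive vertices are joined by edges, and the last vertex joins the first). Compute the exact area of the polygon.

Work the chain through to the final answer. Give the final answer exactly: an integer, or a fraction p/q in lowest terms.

2589/2

Part 1: f(3) = 2*(16) - 3*(-10) - 2*(30) = 2; iterating: f(3)=2, f(4)=-24, f(5)=-86, f(6)=-104, f(7)=98, f(8)=680, f(9)=1274, f(10)=312, f(11)=-4558, f(12)=-12600; answer -12600
Part 2: U1 = -12600; w = -3; cross terms: (-18*-40 - 29*-28)=1532, (29*-25 - 18*-40)=-5, (18*-5 - 36*-25)=810, (36*-3 - -18*-5)=-198, (-18*-28 - -18*-3)=450; twice the area = |2589| = 2589; area = 2589/2; answer 2589/2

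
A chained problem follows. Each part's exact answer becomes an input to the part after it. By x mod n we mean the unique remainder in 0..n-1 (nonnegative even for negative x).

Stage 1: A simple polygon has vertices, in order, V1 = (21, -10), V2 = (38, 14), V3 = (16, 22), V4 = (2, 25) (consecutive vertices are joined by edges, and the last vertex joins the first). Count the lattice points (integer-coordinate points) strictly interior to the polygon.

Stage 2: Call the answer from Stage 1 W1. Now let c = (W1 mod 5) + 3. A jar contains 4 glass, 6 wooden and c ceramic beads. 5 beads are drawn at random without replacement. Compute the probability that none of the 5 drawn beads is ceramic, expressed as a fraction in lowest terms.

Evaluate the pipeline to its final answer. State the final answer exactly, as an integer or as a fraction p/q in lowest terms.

Stage 1: cross terms: (21*14 - 38*-10)=674, (38*22 - 16*14)=612, (16*25 - 2*22)=356, (2*-10 - 21*25)=-545; twice the area = |1097| = 1097; area = 1097/2; boundary points = 1 + 2 + 1 + 1 = 5; strictly interior points = area - boundary/2 + 1 = 547; answer 547
Stage 2: W1 = 547; c = 5; total draws C(15,5) = 3003; favorable C(10,5) = 252; P = 12/143; answer 12/143

12/143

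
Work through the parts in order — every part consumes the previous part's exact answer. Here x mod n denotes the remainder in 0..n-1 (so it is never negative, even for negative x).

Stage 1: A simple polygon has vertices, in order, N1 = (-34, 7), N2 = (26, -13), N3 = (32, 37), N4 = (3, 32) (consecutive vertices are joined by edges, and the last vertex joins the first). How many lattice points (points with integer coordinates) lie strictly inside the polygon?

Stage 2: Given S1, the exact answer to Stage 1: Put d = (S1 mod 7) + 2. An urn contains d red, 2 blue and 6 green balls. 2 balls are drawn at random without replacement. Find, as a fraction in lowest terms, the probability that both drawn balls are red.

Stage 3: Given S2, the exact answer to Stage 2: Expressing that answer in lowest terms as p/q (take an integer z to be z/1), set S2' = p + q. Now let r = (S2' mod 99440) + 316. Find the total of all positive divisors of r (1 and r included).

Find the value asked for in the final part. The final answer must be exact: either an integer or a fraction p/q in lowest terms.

Stage 1: cross terms: (-34*-13 - 26*7)=260, (26*37 - 32*-13)=1378, (32*32 - 3*37)=913, (3*7 - -34*32)=1109; twice the area = |3660| = 3660; area = 1830; boundary points = 20 + 2 + 1 + 1 = 24; strictly interior points = area - boundary/2 + 1 = 1819; answer 1819
Stage 2: S1 = 1819; d = 8; total draws C(16,2) = 120; favorable C(8,2) = 28; P = 7/30; answer 7/30
Stage 3: S2 = 7/30; threaded value p + q = 37; r = 353; 353 is prime, so its only divisors are 1 and 353; sigma = 1 + 353 = 354; answer 354

354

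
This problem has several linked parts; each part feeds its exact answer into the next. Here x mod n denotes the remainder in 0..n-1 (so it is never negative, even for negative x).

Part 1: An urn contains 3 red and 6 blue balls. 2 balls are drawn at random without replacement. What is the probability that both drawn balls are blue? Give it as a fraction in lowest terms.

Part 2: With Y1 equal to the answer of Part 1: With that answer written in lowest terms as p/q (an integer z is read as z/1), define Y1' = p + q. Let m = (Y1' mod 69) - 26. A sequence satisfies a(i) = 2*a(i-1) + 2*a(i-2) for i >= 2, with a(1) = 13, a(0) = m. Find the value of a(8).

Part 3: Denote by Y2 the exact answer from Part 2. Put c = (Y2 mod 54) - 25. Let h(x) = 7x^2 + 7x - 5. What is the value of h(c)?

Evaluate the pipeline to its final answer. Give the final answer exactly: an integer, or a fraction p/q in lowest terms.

Part 1: total draws C(9,2) = 36; favorable C(6,2) = 15; P = 5/12; answer 5/12
Part 2: Y1 = 5/12; threaded value p + q = 17; m = -9; a(2) = 2*(13) + 2*(-9) = 8; iterating: a(2)=8, a(3)=42, a(4)=100, a(5)=284, a(6)=768, a(7)=2104, a(8)=5744; answer 5744
Part 3: Y2 = 5744; c = -5; 7*(-5)^2 + 7*(-5)^1 - 5 = (175) + (-35) + (-5) = 135; answer 135

135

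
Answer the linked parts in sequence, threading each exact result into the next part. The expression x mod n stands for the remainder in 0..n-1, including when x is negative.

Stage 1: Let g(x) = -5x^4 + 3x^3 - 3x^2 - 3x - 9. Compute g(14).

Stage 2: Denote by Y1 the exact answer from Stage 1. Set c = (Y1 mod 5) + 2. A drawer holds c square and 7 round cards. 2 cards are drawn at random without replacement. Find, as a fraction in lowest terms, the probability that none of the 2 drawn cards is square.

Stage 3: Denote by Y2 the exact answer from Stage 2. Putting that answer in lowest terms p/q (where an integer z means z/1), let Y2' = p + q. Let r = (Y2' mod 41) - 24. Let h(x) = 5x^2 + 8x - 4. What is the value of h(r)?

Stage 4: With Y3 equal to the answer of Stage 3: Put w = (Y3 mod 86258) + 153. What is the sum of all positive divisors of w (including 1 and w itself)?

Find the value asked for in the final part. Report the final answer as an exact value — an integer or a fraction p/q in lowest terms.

Stage 1: -5*(14)^4 + 3*(14)^3 - 3*(14)^2 - 3*(14)^1 - 9 = (-192080) + (8232) + (-588) + (-42) + (-9) = -184487; answer -184487
Stage 2: Y1 = -184487; c = 5; total draws C(12,2) = 66; favorable C(7,2) = 21; P = 7/22; answer 7/22
Stage 3: Y2 = 7/22; threaded value p + q = 29; r = 5; 5*(5)^2 + 8*(5)^1 - 4 = (125) + (40) + (-4) = 161; answer 161
Stage 4: Y3 = 161; w = 314; 314 = 2 * 157; sigma = (1 + 2) * (1 + 157) = 3 * 158 = 474; answer 474

474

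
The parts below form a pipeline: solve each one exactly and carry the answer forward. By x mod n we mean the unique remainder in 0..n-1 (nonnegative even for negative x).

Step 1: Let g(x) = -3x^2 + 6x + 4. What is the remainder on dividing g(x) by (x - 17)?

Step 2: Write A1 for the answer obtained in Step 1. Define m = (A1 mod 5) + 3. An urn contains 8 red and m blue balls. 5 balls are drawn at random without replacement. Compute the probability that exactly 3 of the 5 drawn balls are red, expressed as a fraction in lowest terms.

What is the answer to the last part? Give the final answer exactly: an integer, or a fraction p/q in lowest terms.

Step 1: remainder = value at the root: -3*(17)^2 + 6*(17)^1 + 4 = (-867) + (102) + (4) = -761; answer -761
Step 2: A1 = -761; m = 7; total draws C(15,5) = 3003; favorable C(8,3)*C(7,2) = 1176; P = 56/143; answer 56/143

56/143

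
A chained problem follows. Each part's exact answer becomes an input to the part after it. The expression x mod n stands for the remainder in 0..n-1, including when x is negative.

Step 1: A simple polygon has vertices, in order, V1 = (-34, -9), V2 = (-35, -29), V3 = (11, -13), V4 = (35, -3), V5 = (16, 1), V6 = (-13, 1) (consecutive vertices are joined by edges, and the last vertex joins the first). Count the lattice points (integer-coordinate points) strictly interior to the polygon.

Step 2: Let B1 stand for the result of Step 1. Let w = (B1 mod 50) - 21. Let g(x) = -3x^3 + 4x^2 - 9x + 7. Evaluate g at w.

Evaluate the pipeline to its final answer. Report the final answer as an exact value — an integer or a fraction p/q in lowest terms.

Step 1: cross terms: (-34*-29 - -35*-9)=671, (-35*-13 - 11*-29)=774, (11*-3 - 35*-13)=422, (35*1 - 16*-3)=83, (16*1 - -13*1)=29, (-13*-9 - -34*1)=151; twice the area = |2130| = 2130; area = 1065; boundary points = 1 + 2 + 2 + 1 + 29 + 1 = 36; strictly interior points = area - boundary/2 + 1 = 1048; answer 1048
Step 2: B1 = 1048; w = 27; -3*(27)^3 + 4*(27)^2 - 9*(27)^1 + 7 = (-59049) + (2916) + (-243) + (7) = -56369; answer -56369

-56369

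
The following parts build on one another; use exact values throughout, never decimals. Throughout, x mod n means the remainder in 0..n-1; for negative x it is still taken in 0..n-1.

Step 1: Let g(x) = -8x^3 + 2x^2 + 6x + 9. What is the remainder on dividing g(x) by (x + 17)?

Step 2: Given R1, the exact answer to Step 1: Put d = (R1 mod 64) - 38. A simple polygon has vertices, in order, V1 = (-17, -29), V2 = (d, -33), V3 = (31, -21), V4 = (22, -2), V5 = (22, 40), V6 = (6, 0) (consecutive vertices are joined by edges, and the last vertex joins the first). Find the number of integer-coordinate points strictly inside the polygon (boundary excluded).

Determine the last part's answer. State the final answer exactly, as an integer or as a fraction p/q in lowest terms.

1242

Step 1: remainder = value at the root: -8*(-17)^3 + 2*(-17)^2 + 6*(-17)^1 + 9 = (39304) + (578) + (-102) + (9) = 39789; answer 39789
Step 2: R1 = 39789; d = 7; cross terms: (-17*-33 - 7*-29)=764, (7*-21 - 31*-33)=876, (31*-2 - 22*-21)=400, (22*40 - 22*-2)=924, (22*0 - 6*40)=-240, (6*-29 - -17*0)=-174; twice the area = |2550| = 2550; area = 1275; boundary points = 4 + 12 + 1 + 42 + 8 + 1 = 68; strictly interior points = area - boundary/2 + 1 = 1242; answer 1242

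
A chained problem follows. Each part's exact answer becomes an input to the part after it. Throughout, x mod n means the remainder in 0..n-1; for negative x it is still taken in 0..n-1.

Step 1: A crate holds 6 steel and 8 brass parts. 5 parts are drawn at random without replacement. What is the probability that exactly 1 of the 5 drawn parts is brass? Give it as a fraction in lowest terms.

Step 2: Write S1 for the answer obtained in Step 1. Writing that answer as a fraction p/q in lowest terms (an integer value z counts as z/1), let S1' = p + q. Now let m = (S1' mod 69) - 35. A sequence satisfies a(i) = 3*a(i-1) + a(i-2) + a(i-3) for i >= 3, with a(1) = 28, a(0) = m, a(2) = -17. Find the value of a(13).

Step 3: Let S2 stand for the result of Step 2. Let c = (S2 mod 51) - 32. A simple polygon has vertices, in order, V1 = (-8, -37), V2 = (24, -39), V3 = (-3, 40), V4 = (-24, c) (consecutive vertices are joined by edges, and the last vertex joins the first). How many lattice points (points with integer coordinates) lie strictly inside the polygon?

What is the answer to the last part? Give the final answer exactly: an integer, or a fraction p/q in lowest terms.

1975

Step 1: total draws C(14,5) = 2002; favorable C(8,1)*C(6,4) = 120; P = 60/1001; answer 60/1001
Step 2: S1 = 60/1001; threaded value p + q = 1061; m = -9; a(3) = 3*(-17) + 1*(28) + 1*(-9) = -32; iterating: a(3)=-32, a(4)=-85, a(5)=-304, a(6)=-1029, a(7)=-3476, a(8)=-11761, a(9)=-39788, a(10)=-134601, a(11)=-455352, a(12)=-1540445, a(13)=-5211288; answer -5211288
Step 3: S2 = -5211288; c = 13; cross terms: (-8*-39 - 24*-37)=1200, (24*40 - -3*-39)=843, (-3*13 - -24*40)=921, (-24*-37 - -8*13)=992; twice the area = |3956| = 3956; area = 1978; boundary points = 2 + 1 + 3 + 2 = 8; strictly interior points = area - boundary/2 + 1 = 1975; answer 1975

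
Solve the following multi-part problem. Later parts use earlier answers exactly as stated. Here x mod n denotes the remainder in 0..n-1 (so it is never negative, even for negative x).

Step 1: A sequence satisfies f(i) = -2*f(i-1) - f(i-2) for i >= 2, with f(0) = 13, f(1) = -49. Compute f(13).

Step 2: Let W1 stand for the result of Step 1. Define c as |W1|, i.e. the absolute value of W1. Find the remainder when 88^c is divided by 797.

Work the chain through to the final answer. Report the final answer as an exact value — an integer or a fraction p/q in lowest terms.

Step 1: f(2) = -2*(-49) - 1*(13) = 85; iterating: f(2)=85, f(3)=-121, f(4)=157, f(5)=-193, f(6)=229, f(7)=-265, f(8)=301, f(9)=-337, f(10)=373, f(11)=-409, f(12)=445, f(13)=-481; answer -481
Step 2: W1 = -481; c = 481; squarings mod 797: 88^1=88, 88^2=571, 88^4=68, 88^8=639, 88^16=257, 88^32=695, 88^64=43, 88^128=255, 88^256=468; 88^481 = 88^1 * 88^32 * 88^64 * 88^128 * 88^256 = 771 (mod 797); answer 771

771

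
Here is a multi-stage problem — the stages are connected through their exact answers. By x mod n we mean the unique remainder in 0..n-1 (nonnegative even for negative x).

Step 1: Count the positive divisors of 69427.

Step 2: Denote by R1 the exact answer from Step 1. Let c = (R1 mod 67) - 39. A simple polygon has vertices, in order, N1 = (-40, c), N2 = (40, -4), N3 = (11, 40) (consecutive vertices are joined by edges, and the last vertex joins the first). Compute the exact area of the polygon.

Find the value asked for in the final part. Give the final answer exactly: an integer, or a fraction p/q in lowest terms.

Step 1: 69427 is prime, so its only divisors are 1 and 69427; count = 2; answer 2
Step 2: R1 = 2; c = -37; cross terms: (-40*-4 - 40*-37)=1640, (40*40 - 11*-4)=1644, (11*-37 - -40*40)=1193; twice the area = |4477| = 4477; area = 4477/2; answer 4477/2

4477/2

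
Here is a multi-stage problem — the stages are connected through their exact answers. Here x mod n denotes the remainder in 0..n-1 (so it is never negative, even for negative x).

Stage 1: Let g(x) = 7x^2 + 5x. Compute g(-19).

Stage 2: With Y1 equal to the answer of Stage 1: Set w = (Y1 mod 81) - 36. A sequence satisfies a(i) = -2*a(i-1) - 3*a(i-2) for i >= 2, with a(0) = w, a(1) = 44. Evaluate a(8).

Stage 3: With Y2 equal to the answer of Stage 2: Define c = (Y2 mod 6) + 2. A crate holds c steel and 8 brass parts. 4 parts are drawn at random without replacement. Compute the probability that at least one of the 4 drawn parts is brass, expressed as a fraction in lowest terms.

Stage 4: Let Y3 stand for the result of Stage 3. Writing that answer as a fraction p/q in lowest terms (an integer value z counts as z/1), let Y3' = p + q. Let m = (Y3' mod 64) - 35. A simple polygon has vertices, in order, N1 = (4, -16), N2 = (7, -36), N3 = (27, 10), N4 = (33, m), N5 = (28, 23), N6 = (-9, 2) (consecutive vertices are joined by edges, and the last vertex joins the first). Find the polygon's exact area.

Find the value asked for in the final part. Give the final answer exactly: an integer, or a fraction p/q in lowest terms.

922

Stage 1: 7*(-19)^2 + 5*(-19)^1 = (2527) + (-95) = 2432; answer 2432
Stage 2: Y1 = 2432; w = -34; a(2) = -2*(44) - 3*(-34) = 14; iterating: a(2)=14, a(3)=-160, a(4)=278, a(5)=-76, a(6)=-682, a(7)=1592, a(8)=-1138; answer -1138
Stage 3: Y2 = -1138; c = 4; total draws C(12,4) = 495; complement C(4,4) = 1; favorable 495 - 1 = 494; P = 494/495; answer 494/495
Stage 4: Y3 = 494/495; threaded value p + q = 989; m = -6; cross terms: (4*-36 - 7*-16)=-32, (7*10 - 27*-36)=1042, (27*-6 - 33*10)=-492, (33*23 - 28*-6)=927, (28*2 - -9*23)=263, (-9*-16 - 4*2)=136; twice the area = |1844| = 1844; area = 922; answer 922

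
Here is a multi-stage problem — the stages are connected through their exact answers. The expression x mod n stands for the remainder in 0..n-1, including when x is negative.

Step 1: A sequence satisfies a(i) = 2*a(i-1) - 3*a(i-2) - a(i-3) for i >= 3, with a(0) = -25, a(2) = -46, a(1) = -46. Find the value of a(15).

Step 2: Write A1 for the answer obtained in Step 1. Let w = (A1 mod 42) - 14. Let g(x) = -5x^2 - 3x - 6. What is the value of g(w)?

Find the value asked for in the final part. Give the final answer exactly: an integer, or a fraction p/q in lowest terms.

-762

Step 1: a(3) = 2*(-46) - 3*(-46) - 1*(-25) = 71; iterating: a(3)=71, a(4)=326, a(5)=485, a(6)=-79, a(7)=-1939, a(8)=-4126, a(9)=-2356, a(10)=9605, a(11)=30404, a(12)=34349, a(13)=-32119, a(14)=-197689, a(15)=-333370; answer -333370
Step 2: A1 = -333370; w = 12; -5*(12)^2 - 3*(12)^1 - 6 = (-720) + (-36) + (-6) = -762; answer -762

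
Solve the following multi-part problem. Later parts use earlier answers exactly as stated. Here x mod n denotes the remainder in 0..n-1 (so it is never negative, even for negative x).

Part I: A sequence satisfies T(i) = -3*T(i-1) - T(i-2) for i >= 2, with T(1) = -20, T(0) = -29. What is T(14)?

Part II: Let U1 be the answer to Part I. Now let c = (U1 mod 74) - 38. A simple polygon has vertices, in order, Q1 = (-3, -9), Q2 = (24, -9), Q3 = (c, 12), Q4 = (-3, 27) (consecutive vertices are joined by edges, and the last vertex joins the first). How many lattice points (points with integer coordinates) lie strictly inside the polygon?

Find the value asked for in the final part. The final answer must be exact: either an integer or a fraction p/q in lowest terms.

682

Part I: T(2) = -3*(-20) - 1*(-29) = 89; iterating: T(2)=89, T(3)=-247, T(4)=652, T(5)=-1709, T(6)=4475, T(7)=-11716, T(8)=30673, T(9)=-80303, T(10)=210236, T(11)=-550405, T(12)=1440979, T(13)=-3772532, T(14)=9876617; answer 9876617
Part II: U1 = 9876617; c = 21; cross terms: (-3*-9 - 24*-9)=243, (24*12 - 21*-9)=477, (21*27 - -3*12)=603, (-3*-9 - -3*27)=108; twice the area = |1431| = 1431; area = 1431/2; boundary points = 27 + 3 + 3 + 36 = 69; strictly interior points = area - boundary/2 + 1 = 682; answer 682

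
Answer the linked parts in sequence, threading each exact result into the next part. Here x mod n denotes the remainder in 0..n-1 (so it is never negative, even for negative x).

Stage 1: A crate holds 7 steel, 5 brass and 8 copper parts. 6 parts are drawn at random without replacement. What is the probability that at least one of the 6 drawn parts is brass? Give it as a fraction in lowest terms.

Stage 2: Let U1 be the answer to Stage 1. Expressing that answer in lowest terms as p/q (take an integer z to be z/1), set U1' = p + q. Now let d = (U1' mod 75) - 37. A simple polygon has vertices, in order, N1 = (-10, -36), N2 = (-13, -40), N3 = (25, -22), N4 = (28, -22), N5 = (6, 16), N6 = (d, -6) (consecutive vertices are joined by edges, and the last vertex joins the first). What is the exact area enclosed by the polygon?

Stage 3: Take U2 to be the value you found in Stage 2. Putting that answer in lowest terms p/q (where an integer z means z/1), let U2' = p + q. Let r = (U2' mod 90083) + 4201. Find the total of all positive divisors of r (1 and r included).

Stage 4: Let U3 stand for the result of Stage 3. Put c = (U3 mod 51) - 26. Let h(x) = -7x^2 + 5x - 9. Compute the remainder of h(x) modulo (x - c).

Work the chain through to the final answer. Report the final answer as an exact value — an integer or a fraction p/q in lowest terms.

-497

Stage 1: total draws C(20,6) = 38760; complement C(15,6) = 5005; favorable 38760 - 5005 = 33755; P = 6751/7752; answer 6751/7752
Stage 2: U1 = 6751/7752; threaded value p + q = 14503; d = -9; cross terms: (-10*-40 - -13*-36)=-68, (-13*-22 - 25*-40)=1286, (25*-22 - 28*-22)=66, (28*16 - 6*-22)=580, (6*-6 - -9*16)=108, (-9*-36 - -10*-6)=264; twice the area = |2236| = 2236; area = 1118; answer 1118
Stage 3: U2 = 1118; threaded value p + q = 1119; r = 5320; 5320 = 2^3 * 5 * 7 * 19; sigma = (1 + 2 + 4 + 8) * (1 + 5) * (1 + 7) * (1 + 19) = 15 * 6 * 8 * 20 = 14400; answer 14400
Stage 4: U3 = 14400; c = -8; remainder = value at the root: -7*(-8)^2 + 5*(-8)^1 - 9 = (-448) + (-40) + (-9) = -497; answer -497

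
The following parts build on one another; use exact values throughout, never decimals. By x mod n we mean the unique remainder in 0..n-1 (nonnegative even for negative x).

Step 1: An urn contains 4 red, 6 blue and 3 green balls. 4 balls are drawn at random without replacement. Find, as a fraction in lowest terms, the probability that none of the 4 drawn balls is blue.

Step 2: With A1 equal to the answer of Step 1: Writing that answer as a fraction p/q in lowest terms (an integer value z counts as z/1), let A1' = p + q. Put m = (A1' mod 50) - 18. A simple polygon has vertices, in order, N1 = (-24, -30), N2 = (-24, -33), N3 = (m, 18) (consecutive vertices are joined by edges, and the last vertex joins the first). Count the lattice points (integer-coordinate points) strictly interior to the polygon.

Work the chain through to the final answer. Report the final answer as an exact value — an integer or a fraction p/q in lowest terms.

4

Step 1: total draws C(13,4) = 715; favorable C(7,4) = 35; P = 7/143; answer 7/143
Step 2: A1 = 7/143; threaded value p + q = 150; m = -18; cross terms: (-24*-33 - -24*-30)=72, (-24*18 - -18*-33)=-1026, (-18*-30 - -24*18)=972; twice the area = |18| = 18; area = 9; boundary points = 3 + 3 + 6 = 12; strictly interior points = area - boundary/2 + 1 = 4; answer 4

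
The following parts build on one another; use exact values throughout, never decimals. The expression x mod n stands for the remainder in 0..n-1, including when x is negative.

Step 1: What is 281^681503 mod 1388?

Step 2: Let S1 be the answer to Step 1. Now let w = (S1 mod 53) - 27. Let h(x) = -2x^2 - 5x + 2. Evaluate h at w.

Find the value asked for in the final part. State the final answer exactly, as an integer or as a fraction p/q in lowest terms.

Step 1: squarings mod 1388: 281^1=281, 281^2=1233, 281^4=429, 281^8=825, 281^16=505, 281^32=1021, 281^64=53, 281^128=33, 281^256=1089, 281^512=569, 281^1024=357, 281^2048=1141, 281^4096=1325, 281^8192=1193, 281^16384=549, 281^32768=205, 281^65536=385, 281^131072=1097, 281^262144=13, 281^524288=169; 281^681503 = 281^1 * 281^2 * 281^4 * 281^8 * 281^16 * 281^512 * 281^1024 * 281^8192 * 281^16384 * 281^131072 * 281^524288 = 705 (mod 1388); answer 705
Step 2: S1 = 705; w = -11; -2*(-11)^2 - 5*(-11)^1 + 2 = (-242) + (55) + (2) = -185; answer -185

-185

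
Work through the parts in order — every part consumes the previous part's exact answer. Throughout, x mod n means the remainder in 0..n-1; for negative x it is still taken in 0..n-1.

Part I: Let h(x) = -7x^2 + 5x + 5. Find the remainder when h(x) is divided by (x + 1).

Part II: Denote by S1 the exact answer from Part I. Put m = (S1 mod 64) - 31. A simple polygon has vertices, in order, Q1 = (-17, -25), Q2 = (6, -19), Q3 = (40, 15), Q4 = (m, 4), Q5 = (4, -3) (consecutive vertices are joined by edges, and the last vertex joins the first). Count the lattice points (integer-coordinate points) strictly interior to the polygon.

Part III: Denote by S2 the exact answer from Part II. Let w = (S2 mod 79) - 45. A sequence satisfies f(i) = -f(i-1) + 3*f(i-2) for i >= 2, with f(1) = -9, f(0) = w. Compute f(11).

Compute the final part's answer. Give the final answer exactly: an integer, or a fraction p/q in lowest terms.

Part I: remainder = value at the root: -7*(-1)^2 + 5*(-1)^1 + 5 = (-7) + (-5) + (5) = -7; answer -7
Part II: S1 = -7; m = 26; cross terms: (-17*-19 - 6*-25)=473, (6*15 - 40*-19)=850, (40*4 - 26*15)=-230, (26*-3 - 4*4)=-94, (4*-25 - -17*-3)=-151; twice the area = |848| = 848; area = 424; boundary points = 1 + 34 + 1 + 1 + 1 = 38; strictly interior points = area - boundary/2 + 1 = 406; answer 406
Part III: S2 = 406; w = -34; f(2) = -1*(-9) + 3*(-34) = -93; iterating: f(2)=-93, f(3)=66, f(4)=-345, f(5)=543, f(6)=-1578, f(7)=3207, f(8)=-7941, f(9)=17562, f(10)=-41385, f(11)=94071; answer 94071

94071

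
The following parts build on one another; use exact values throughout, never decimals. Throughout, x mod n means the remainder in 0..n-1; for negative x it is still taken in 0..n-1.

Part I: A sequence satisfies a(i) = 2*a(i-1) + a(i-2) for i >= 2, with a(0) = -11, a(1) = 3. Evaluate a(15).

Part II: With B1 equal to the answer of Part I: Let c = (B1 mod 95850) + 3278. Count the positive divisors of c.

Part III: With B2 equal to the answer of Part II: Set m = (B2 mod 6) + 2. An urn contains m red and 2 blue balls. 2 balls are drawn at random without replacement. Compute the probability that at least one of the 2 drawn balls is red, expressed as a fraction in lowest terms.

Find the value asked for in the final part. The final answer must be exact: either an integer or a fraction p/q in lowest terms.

5/6

Part I: a(2) = 2*(3) + 1*(-11) = -5; iterating: a(2)=-5, a(3)=-7, a(4)=-19, a(5)=-45, a(6)=-109, a(7)=-263, a(8)=-635, a(9)=-1533, a(10)=-3701, a(11)=-8935, a(12)=-21571, a(13)=-52077, a(14)=-125725, a(15)=-303527; answer -303527
Part II: B1 = -303527; c = 83151; 83151 = 3^2 * 9239; number of divisors = (2+1) * (1+1) = 6; answer 6
Part III: B2 = 6; m = 2; total draws C(4,2) = 6; complement C(2,2) = 1; favorable 6 - 1 = 5; P = 5/6; answer 5/6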